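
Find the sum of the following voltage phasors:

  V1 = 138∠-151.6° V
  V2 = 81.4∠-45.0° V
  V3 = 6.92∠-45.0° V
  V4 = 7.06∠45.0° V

Step 1 — Convert each phasor to rectangular form:
  V1 = 138·(cos(-151.6°) + j·sin(-151.6°)) = -121.4 - j65.64 V
  V2 = 81.4·(cos(-45.0°) + j·sin(-45.0°)) = 57.56 - j57.56 V
  V3 = 6.92·(cos(-45.0°) + j·sin(-45.0°)) = 4.893 - j4.893 V
  V4 = 7.06·(cos(45.0°) + j·sin(45.0°)) = 4.992 + j4.992 V
Step 2 — Sum components: V_total = -53.95 - j123.1 V.
Step 3 — Convert to polar: |V_total| = 134.4 V, ∠V_total = -113.7°.

V_total = 134.4∠-113.7° V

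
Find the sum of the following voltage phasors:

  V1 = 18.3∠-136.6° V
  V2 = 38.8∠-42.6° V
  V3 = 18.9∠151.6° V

Step 1 — Convert each phasor to rectangular form:
  V1 = 18.3·(cos(-136.6°) + j·sin(-136.6°)) = -13.3 - j12.57 V
  V2 = 38.8·(cos(-42.6°) + j·sin(-42.6°)) = 28.56 - j26.26 V
  V3 = 18.9·(cos(151.6°) + j·sin(151.6°)) = -16.63 + j8.989 V
Step 2 — Sum components: V_total = -1.361 - j29.85 V.
Step 3 — Convert to polar: |V_total| = 29.88 V, ∠V_total = -92.6°.

V_total = 29.88∠-92.6° V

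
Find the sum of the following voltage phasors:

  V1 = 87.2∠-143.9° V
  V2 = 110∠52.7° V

Step 1 — Convert each phasor to rectangular form:
  V1 = 87.2·(cos(-143.9°) + j·sin(-143.9°)) = -70.46 - j51.38 V
  V2 = 110·(cos(52.7°) + j·sin(52.7°)) = 66.66 + j87.5 V
Step 2 — Sum components: V_total = -3.798 + j36.12 V.
Step 3 — Convert to polar: |V_total| = 36.32 V, ∠V_total = 96.0°.

V_total = 36.32∠96.0° V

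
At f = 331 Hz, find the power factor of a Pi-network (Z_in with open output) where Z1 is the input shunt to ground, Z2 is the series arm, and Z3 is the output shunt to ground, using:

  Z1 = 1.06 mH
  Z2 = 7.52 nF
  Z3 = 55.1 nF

Step 1 — Angular frequency: ω = 2π·f = 2π·331 = 2080 rad/s.
Step 2 — Component impedances:
  Z1: Z = jωL = j·2080·0.00106 = 0 + j2.205 Ω
  Z2: Z = 1/(jωC) = -j/(ω·C) = 0 - j6.394e+04 Ω
  Z3: Z = 1/(jωC) = -j/(ω·C) = 0 - j8727 Ω
Step 3 — With open output, the series arm Z2 and the output shunt Z3 appear in series to ground: Z2 + Z3 = 0 - j7.267e+04 Ω.
Step 4 — Parallel with input shunt Z1: Z_in = Z1 || (Z2 + Z3) = 0 + j2.205 Ω = 2.205∠90.0° Ω.
Step 5 — Power factor: PF = cos(φ) = Re(Z)/|Z| = -0/2.205 = -0.
Step 6 — Type: Im(Z) = 2.205 ⇒ lagging (phase φ = 90.0°).

PF = -0 (lagging, φ = 90.0°)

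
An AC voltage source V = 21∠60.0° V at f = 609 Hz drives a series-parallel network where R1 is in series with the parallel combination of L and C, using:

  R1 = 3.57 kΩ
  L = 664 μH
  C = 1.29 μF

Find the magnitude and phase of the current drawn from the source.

Step 1 — Angular frequency: ω = 2π·f = 2π·609 = 3826 rad/s.
Step 2 — Component impedances:
  R1: Z = R = 3570 Ω
  L: Z = jωL = j·3826·0.000664 = 0 + j2.541 Ω
  C: Z = 1/(jωC) = -j/(ω·C) = 0 - j202.6 Ω
Step 3 — Parallel branch: L || C = 1/(1/L + 1/C) = 0 + j2.573 Ω.
Step 4 — Series with R1: Z_total = R1 + (L || C) = 3570 + j2.573 Ω = 3570∠0.0° Ω.
Step 5 — Source phasor: V = 21∠60.0° V = 10.5 + j18.19 V.
Step 6 — Ohm's law: I = V / Z_total = (10.5 + j18.19) / (3570 + j2.573) = 0.002945 + j0.005092 A.
Step 7 — Convert to polar: |I| = 0.005882 A, ∠I = 60.0°.

I = 0.005882∠60.0° A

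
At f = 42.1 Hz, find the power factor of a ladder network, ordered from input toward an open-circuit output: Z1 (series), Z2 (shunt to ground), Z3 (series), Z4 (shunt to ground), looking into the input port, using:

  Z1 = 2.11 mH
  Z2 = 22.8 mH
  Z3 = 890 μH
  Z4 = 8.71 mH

Step 1 — Angular frequency: ω = 2π·f = 2π·42.1 = 264.5 rad/s.
Step 2 — Component impedances:
  Z1: Z = jωL = j·264.5·0.00211 = 0 + j0.5581 Ω
  Z2: Z = jωL = j·264.5·0.0228 = 0 + j6.031 Ω
  Z3: Z = jωL = j·264.5·0.00089 = 0 + j0.2354 Ω
  Z4: Z = jωL = j·264.5·0.00871 = 0 + j2.304 Ω
Step 3 — Ladder network (open output): work backward from the far end, alternating series and parallel combinations. Z_in = 0 + j2.345 Ω = 2.345∠90.0° Ω.
Step 4 — Power factor: PF = cos(φ) = Re(Z)/|Z| = 0/2.345 = 0.
Step 5 — Type: Im(Z) = 2.345 ⇒ lagging (phase φ = 90.0°).

PF = 0 (lagging, φ = 90.0°)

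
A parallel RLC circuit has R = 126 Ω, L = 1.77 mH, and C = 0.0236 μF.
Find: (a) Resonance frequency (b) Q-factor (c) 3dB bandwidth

Step 1 — Resonance: ω₀ = 1/√(LC) = 1/√(0.00177·2.36e-08) = 1.547e+05 rad/s.
Step 2 — f₀ = ω₀/(2π) = 2.463e+04 Hz.
Step 3 — Parallel Q: Q = R/(ω₀L) = 126/(1.547e+05·0.00177) = 0.4601.
Step 4 — Bandwidth: Δω = ω₀/Q = 3.363e+05 rad/s; BW = Δω/(2π) = 5.352e+04 Hz.

(a) f₀ = 2.463e+04 Hz  (b) Q = 0.4601  (c) BW = 5.352e+04 Hz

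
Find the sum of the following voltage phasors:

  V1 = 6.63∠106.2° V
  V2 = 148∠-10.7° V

Step 1 — Convert each phasor to rectangular form:
  V1 = 6.63·(cos(106.2°) + j·sin(106.2°)) = -1.85 + j6.367 V
  V2 = 148·(cos(-10.7°) + j·sin(-10.7°)) = 145.4 - j27.48 V
Step 2 — Sum components: V_total = 143.6 - j21.11 V.
Step 3 — Convert to polar: |V_total| = 145.1 V, ∠V_total = -8.4°.

V_total = 145.1∠-8.4° V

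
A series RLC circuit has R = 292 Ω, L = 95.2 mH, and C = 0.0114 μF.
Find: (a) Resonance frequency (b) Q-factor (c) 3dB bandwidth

Step 1 — Resonance condition Im(Z)=0 gives ω₀ = 1/√(LC).
Step 2 — ω₀ = 1/√(0.0952·1.14e-08) = 3.035e+04 rad/s.
Step 3 — f₀ = ω₀/(2π) = 4831 Hz.
Step 4 — Series Q: Q = ω₀L/R = 3.035e+04·0.0952/292 = 9.897.
Step 5 — 3dB bandwidth: Δω = ω₀/Q = 3067 rad/s; BW = Δω/(2π) = 488.2 Hz.

(a) f₀ = 4831 Hz  (b) Q = 9.897  (c) BW = 488.2 Hz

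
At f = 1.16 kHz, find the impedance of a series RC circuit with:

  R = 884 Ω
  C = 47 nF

Step 1 — Angular frequency: ω = 2π·f = 2π·1160 = 7288 rad/s.
Step 2 — Component impedances:
  R: Z = R = 884 Ω
  C: Z = 1/(jωC) = -j/(ω·C) = 0 - j2919 Ω
Step 3 — Series combination: Z_total = R + C = 884 - j2919 Ω = 3050∠-73.2° Ω.

Z = 884 - j2919 Ω = 3050∠-73.2° Ω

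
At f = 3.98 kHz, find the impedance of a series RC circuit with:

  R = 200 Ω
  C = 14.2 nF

Step 1 — Angular frequency: ω = 2π·f = 2π·3980 = 2.501e+04 rad/s.
Step 2 — Component impedances:
  R: Z = R = 200 Ω
  C: Z = 1/(jωC) = -j/(ω·C) = 0 - j2816 Ω
Step 3 — Series combination: Z_total = R + C = 200 - j2816 Ω = 2823∠-85.9° Ω.

Z = 200 - j2816 Ω = 2823∠-85.9° Ω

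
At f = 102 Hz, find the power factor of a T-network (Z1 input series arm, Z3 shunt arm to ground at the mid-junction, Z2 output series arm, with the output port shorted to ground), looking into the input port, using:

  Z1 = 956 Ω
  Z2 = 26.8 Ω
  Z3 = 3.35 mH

Step 1 — Angular frequency: ω = 2π·f = 2π·102 = 640.9 rad/s.
Step 2 — Component impedances:
  Z1: Z = R = 956 Ω
  Z2: Z = R = 26.8 Ω
  Z3: Z = jωL = j·640.9·0.00335 = 0 + j2.147 Ω
Step 3 — With the output port shorted to ground, the output series arm Z2 runs from the junction to ground; the shunt arm Z3 also runs from the junction to ground. They appear in parallel: Z3 || Z2 = 0.1709 + j2.133 Ω.
Step 4 — Series with input arm Z1: Z_in = Z1 + (Z3 || Z2) = 956.2 + j2.133 Ω = 956.2∠0.1° Ω.
Step 5 — Power factor: PF = cos(φ) = Re(Z)/|Z| = 956.2/956.2 = 1.
Step 6 — Type: Im(Z) = 2.133 ⇒ lagging (phase φ = 0.1°).

PF = 1 (lagging, φ = 0.1°)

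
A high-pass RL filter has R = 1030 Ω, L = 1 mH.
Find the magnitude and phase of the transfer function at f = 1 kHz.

Step 1 — Angular frequency: ω = 2π·1000 = 6283 rad/s.
Step 2 — Transfer function: H(jω) = jωL/(R + jωL).
Step 3 — Numerator jωL = j·6.283; denominator R + jωL = 1030 + j6.283.
Step 4 — H = 3.721e-05 + j0.0061.
Step 5 — Magnitude: |H| = 0.0061 (-44.3 dB); phase: φ = 89.7°.

|H| = 0.0061 (-44.3 dB), φ = 89.7°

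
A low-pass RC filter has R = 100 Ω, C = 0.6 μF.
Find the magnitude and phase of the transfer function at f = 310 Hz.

Step 1 — Angular frequency: ω = 2π·310 = 1948 rad/s.
Step 2 — Transfer function: H(jω) = 1/(1 + jωRC).
Step 3 — Denominator: 1 + jωRC = 1 + j·1948·100·6e-07 = 1 + j0.1169.
Step 4 — H = 0.9865 - j0.1153.
Step 5 — Magnitude: |H| = 0.9932 (-0.1 dB); phase: φ = -6.7°.

|H| = 0.9932 (-0.1 dB), φ = -6.7°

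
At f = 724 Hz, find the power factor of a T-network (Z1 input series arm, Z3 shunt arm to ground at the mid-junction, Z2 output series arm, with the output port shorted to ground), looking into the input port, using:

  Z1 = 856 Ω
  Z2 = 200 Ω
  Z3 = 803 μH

Step 1 — Angular frequency: ω = 2π·f = 2π·724 = 4549 rad/s.
Step 2 — Component impedances:
  Z1: Z = R = 856 Ω
  Z2: Z = R = 200 Ω
  Z3: Z = jωL = j·4549·0.000803 = 0 + j3.653 Ω
Step 3 — With the output port shorted to ground, the output series arm Z2 runs from the junction to ground; the shunt arm Z3 also runs from the junction to ground. They appear in parallel: Z3 || Z2 = 0.06669 + j3.652 Ω.
Step 4 — Series with input arm Z1: Z_in = Z1 + (Z3 || Z2) = 856.1 + j3.652 Ω = 856.1∠0.2° Ω.
Step 5 — Power factor: PF = cos(φ) = Re(Z)/|Z| = 856.1/856.1 = 1.
Step 6 — Type: Im(Z) = 3.652 ⇒ lagging (phase φ = 0.2°).

PF = 1 (lagging, φ = 0.2°)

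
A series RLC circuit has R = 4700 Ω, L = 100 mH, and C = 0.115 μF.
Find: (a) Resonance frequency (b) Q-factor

Step 1 — Resonance condition Im(Z)=0 gives ω₀ = 1/√(LC).
Step 2 — ω₀ = 1/√(0.1·1.15e-07) = 9325 rad/s.
Step 3 — f₀ = ω₀/(2π) = 1484 Hz.
Step 4 — Series Q: Q = ω₀L/R = 9325·0.1/4700 = 0.1984.

(a) f₀ = 1484 Hz  (b) Q = 0.1984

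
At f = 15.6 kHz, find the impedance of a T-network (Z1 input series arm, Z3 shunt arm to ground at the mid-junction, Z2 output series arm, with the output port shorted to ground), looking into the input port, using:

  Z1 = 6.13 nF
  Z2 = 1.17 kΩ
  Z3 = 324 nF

Step 1 — Angular frequency: ω = 2π·f = 2π·1.56e+04 = 9.802e+04 rad/s.
Step 2 — Component impedances:
  Z1: Z = 1/(jωC) = -j/(ω·C) = 0 - j1664 Ω
  Z2: Z = R = 1170 Ω
  Z3: Z = 1/(jωC) = -j/(ω·C) = 0 - j31.49 Ω
Step 3 — With the output port shorted to ground, the output series arm Z2 runs from the junction to ground; the shunt arm Z3 also runs from the junction to ground. They appear in parallel: Z3 || Z2 = 0.8468 - j31.47 Ω.
Step 4 — Series with input arm Z1: Z_in = Z1 + (Z3 || Z2) = 0.8468 - j1696 Ω = 1696∠-90.0° Ω.

Z = 0.8468 - j1696 Ω = 1696∠-90.0° Ω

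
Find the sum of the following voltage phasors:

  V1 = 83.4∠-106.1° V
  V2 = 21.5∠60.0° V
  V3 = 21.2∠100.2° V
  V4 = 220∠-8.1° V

Step 1 — Convert each phasor to rectangular form:
  V1 = 83.4·(cos(-106.1°) + j·sin(-106.1°)) = -23.13 - j80.13 V
  V2 = 21.5·(cos(60.0°) + j·sin(60.0°)) = 10.75 + j18.62 V
  V3 = 21.2·(cos(100.2°) + j·sin(100.2°)) = -3.754 + j20.86 V
  V4 = 220·(cos(-8.1°) + j·sin(-8.1°)) = 217.8 - j31 V
Step 2 — Sum components: V_total = 201.7 - j71.64 V.
Step 3 — Convert to polar: |V_total| = 214 V, ∠V_total = -19.6°.

V_total = 214∠-19.6° V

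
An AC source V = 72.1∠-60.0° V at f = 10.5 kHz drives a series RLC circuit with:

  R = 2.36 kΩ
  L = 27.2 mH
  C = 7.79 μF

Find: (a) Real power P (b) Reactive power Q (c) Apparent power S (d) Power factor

Step 1 — Angular frequency: ω = 2π·f = 2π·1.05e+04 = 6.597e+04 rad/s.
Step 2 — Component impedances:
  R: Z = R = 2360 Ω
  L: Z = jωL = j·6.597e+04·0.0272 = 0 + j1794 Ω
  C: Z = 1/(jωC) = -j/(ω·C) = 0 - j1.946 Ω
Step 3 — Series combination: Z_total = R + L + C = 2360 + j1793 Ω = 2964∠37.2° Ω.
Step 4 — Source phasor: V = 72.1∠-60.0° V = 36.05 - j62.44 V.
Step 5 — Current: I = V / Z = -0.003057 - j0.02414 A = 0.02433∠-97.2° A.
Step 6 — Complex power: S = V·I* = 1.397 + j1.061 VA.
Step 7 — Real power: P = Re(S) = 1.397 W.
Step 8 — Reactive power: Q = Im(S) = 1.061 VAR.
Step 9 — Apparent power: |S| = 1.754 VA.
Step 10 — Power factor: PF = P/|S| = 0.7963 (lagging).

(a) P = 1.397 W  (b) Q = 1.061 VAR  (c) S = 1.754 VA  (d) PF = 0.7963 (lagging)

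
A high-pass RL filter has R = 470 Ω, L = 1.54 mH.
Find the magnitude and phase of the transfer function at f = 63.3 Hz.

Step 1 — Angular frequency: ω = 2π·63.3 = 397.7 rad/s.
Step 2 — Transfer function: H(jω) = jωL/(R + jωL).
Step 3 — Numerator jωL = j·0.6125; denominator R + jωL = 470 + j0.6125.
Step 4 — H = 1.698e-06 + j0.001303.
Step 5 — Magnitude: |H| = 0.001303 (-57.7 dB); phase: φ = 89.9°.

|H| = 0.001303 (-57.7 dB), φ = 89.9°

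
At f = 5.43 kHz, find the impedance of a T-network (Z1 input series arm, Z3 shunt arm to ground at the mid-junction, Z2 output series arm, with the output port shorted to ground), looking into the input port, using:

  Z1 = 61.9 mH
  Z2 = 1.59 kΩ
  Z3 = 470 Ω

Step 1 — Angular frequency: ω = 2π·f = 2π·5430 = 3.412e+04 rad/s.
Step 2 — Component impedances:
  Z1: Z = jωL = j·3.412e+04·0.0619 = 0 + j2112 Ω
  Z2: Z = R = 1590 Ω
  Z3: Z = R = 470 Ω
Step 3 — With the output port shorted to ground, the output series arm Z2 runs from the junction to ground; the shunt arm Z3 also runs from the junction to ground. They appear in parallel: Z3 || Z2 = 362.8 Ω.
Step 4 — Series with input arm Z1: Z_in = Z1 + (Z3 || Z2) = 362.8 + j2112 Ω = 2143∠80.3° Ω.

Z = 362.8 + j2112 Ω = 2143∠80.3° Ω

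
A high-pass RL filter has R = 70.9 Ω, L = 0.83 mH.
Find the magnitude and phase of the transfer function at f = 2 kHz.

Step 1 — Angular frequency: ω = 2π·2000 = 1.257e+04 rad/s.
Step 2 — Transfer function: H(jω) = jωL/(R + jωL).
Step 3 — Numerator jωL = j·10.43; denominator R + jωL = 70.9 + j10.43.
Step 4 — H = 0.02118 + j0.144.
Step 5 — Magnitude: |H| = 0.1455 (-16.7 dB); phase: φ = 81.6°.

|H| = 0.1455 (-16.7 dB), φ = 81.6°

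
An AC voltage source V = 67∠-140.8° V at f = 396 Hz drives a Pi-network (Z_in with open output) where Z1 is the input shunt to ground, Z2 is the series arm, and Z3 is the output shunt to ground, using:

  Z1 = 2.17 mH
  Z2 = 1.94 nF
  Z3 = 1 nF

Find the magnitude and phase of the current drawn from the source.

Step 1 — Angular frequency: ω = 2π·f = 2π·396 = 2488 rad/s.
Step 2 — Component impedances:
  Z1: Z = jωL = j·2488·0.00217 = 0 + j5.399 Ω
  Z2: Z = 1/(jωC) = -j/(ω·C) = 0 - j2.072e+05 Ω
  Z3: Z = 1/(jωC) = -j/(ω·C) = 0 - j4.019e+05 Ω
Step 3 — With open output, the series arm Z2 and the output shunt Z3 appear in series to ground: Z2 + Z3 = 0 - j6.091e+05 Ω.
Step 4 — Parallel with input shunt Z1: Z_in = Z1 || (Z2 + Z3) = 0 + j5.399 Ω = 5.399∠90.0° Ω.
Step 5 — Source phasor: V = 67∠-140.8° V = -51.92 - j42.35 V.
Step 6 — Ohm's law: I = V / Z_total = (-51.92 - j42.35) / (0 + j5.399) = -7.843 + j9.616 A.
Step 7 — Convert to polar: |I| = 12.41 A, ∠I = 129.2°.

I = 12.41∠129.2° A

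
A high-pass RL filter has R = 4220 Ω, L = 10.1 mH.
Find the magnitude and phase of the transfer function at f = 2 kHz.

Step 1 — Angular frequency: ω = 2π·2000 = 1.257e+04 rad/s.
Step 2 — Transfer function: H(jω) = jωL/(R + jωL).
Step 3 — Numerator jωL = j·126.9; denominator R + jωL = 4220 + j126.9.
Step 4 — H = 0.0009037 + j0.03005.
Step 5 — Magnitude: |H| = 0.03006 (-30.4 dB); phase: φ = 88.3°.

|H| = 0.03006 (-30.4 dB), φ = 88.3°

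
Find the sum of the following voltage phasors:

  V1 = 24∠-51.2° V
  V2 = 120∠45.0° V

Step 1 — Convert each phasor to rectangular form:
  V1 = 24·(cos(-51.2°) + j·sin(-51.2°)) = 15.04 - j18.7 V
  V2 = 120·(cos(45.0°) + j·sin(45.0°)) = 84.85 + j84.85 V
Step 2 — Sum components: V_total = 99.89 + j66.15 V.
Step 3 — Convert to polar: |V_total| = 119.8 V, ∠V_total = 33.5°.

V_total = 119.8∠33.5° V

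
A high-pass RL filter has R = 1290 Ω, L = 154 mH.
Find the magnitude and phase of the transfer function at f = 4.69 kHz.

Step 1 — Angular frequency: ω = 2π·4690 = 2.947e+04 rad/s.
Step 2 — Transfer function: H(jω) = jωL/(R + jωL).
Step 3 — Numerator jωL = j·4538; denominator R + jωL = 1290 + j4538.
Step 4 — H = 0.9252 + j0.263.
Step 5 — Magnitude: |H| = 0.9619 (-0.3 dB); phase: φ = 15.9°.

|H| = 0.9619 (-0.3 dB), φ = 15.9°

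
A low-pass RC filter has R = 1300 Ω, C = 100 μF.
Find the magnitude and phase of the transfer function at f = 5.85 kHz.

Step 1 — Angular frequency: ω = 2π·5850 = 3.676e+04 rad/s.
Step 2 — Transfer function: H(jω) = 1/(1 + jωRC).
Step 3 — Denominator: 1 + jωRC = 1 + j·3.676e+04·1300·0.0001 = 1 + j4778.
Step 4 — H = 4.38e-08 - j0.0002093.
Step 5 — Magnitude: |H| = 0.0002093 (-73.6 dB); phase: φ = -90.0°.

|H| = 0.0002093 (-73.6 dB), φ = -90.0°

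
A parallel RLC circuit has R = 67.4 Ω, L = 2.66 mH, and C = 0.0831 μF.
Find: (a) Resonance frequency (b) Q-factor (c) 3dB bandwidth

Step 1 — Resonance: ω₀ = 1/√(LC) = 1/√(0.00266·8.31e-08) = 6.726e+04 rad/s.
Step 2 — f₀ = ω₀/(2π) = 1.07e+04 Hz.
Step 3 — Parallel Q: Q = R/(ω₀L) = 67.4/(6.726e+04·0.00266) = 0.3767.
Step 4 — Bandwidth: Δω = ω₀/Q = 1.785e+05 rad/s; BW = Δω/(2π) = 2.842e+04 Hz.

(a) f₀ = 1.07e+04 Hz  (b) Q = 0.3767  (c) BW = 2.842e+04 Hz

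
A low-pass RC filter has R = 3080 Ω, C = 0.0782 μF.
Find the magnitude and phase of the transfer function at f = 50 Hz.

Step 1 — Angular frequency: ω = 2π·50 = 314.2 rad/s.
Step 2 — Transfer function: H(jω) = 1/(1 + jωRC).
Step 3 — Denominator: 1 + jωRC = 1 + j·314.2·3080·7.82e-08 = 1 + j0.07567.
Step 4 — H = 0.9943 - j0.07524.
Step 5 — Magnitude: |H| = 0.9971 (-0.0 dB); phase: φ = -4.3°.

|H| = 0.9971 (-0.0 dB), φ = -4.3°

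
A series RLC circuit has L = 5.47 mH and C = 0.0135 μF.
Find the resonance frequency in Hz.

Step 1 — Resonance condition Im(Z)=0 gives ω₀ = 1/√(LC).
Step 2 — ω₀ = 1/√(0.00547·1.35e-08) = 1.164e+05 rad/s.
Step 3 — f₀ = ω₀/(2π) = 1.852e+04 Hz.

f₀ = 1.852e+04 Hz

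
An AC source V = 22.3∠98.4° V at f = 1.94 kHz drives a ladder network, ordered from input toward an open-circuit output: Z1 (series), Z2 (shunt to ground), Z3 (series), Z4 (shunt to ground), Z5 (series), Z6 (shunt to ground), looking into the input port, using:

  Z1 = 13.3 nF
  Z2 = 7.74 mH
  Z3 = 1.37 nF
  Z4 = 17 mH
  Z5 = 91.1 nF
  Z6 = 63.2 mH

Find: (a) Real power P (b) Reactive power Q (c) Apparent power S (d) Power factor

Step 1 — Angular frequency: ω = 2π·f = 2π·1940 = 1.219e+04 rad/s.
Step 2 — Component impedances:
  Z1: Z = 1/(jωC) = -j/(ω·C) = 0 - j6168 Ω
  Z2: Z = jωL = j·1.219e+04·0.00774 = 0 + j94.35 Ω
  Z3: Z = 1/(jωC) = -j/(ω·C) = 0 - j5.988e+04 Ω
  Z4: Z = jωL = j·1.219e+04·0.017 = 0 + j207.2 Ω
  Z5: Z = 1/(jωC) = -j/(ω·C) = 0 - j900.5 Ω
  Z6: Z = jωL = j·1.219e+04·0.0632 = 0 + j770.4 Ω
Step 3 — Ladder network (open output): work backward from the far end, alternating series and parallel combinations. Z_in = 0 - j6074 Ω = 6074∠-90.0° Ω.
Step 4 — Source phasor: V = 22.3∠98.4° V = -3.258 + j22.06 V.
Step 5 — Current: I = V / Z = -0.003632 - j0.0005363 A = 0.003671∠-171.6° A.
Step 6 — Complex power: S = V·I* = 0 - j0.08187 VA.
Step 7 — Real power: P = Re(S) = 0 W.
Step 8 — Reactive power: Q = Im(S) = -0.08187 VAR.
Step 9 — Apparent power: |S| = 0.08187 VA.
Step 10 — Power factor: PF = P/|S| = 0 (leading).

(a) P = 0 W  (b) Q = -0.08187 VAR  (c) S = 0.08187 VA  (d) PF = 0 (leading)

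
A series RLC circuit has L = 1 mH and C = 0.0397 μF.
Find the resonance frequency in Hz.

Step 1 — Resonance condition Im(Z)=0 gives ω₀ = 1/√(LC).
Step 2 — ω₀ = 1/√(0.001·3.97e-08) = 1.587e+05 rad/s.
Step 3 — f₀ = ω₀/(2π) = 2.526e+04 Hz.

f₀ = 2.526e+04 Hz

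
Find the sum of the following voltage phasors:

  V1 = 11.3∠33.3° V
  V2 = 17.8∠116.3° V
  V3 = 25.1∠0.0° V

Step 1 — Convert each phasor to rectangular form:
  V1 = 11.3·(cos(33.3°) + j·sin(33.3°)) = 9.445 + j6.204 V
  V2 = 17.8·(cos(116.3°) + j·sin(116.3°)) = -7.887 + j15.96 V
  V3 = 25.1·(cos(0.0°) + j·sin(0.0°)) = 25.1 V
Step 2 — Sum components: V_total = 26.66 + j22.16 V.
Step 3 — Convert to polar: |V_total| = 34.67 V, ∠V_total = 39.7°.

V_total = 34.67∠39.7° V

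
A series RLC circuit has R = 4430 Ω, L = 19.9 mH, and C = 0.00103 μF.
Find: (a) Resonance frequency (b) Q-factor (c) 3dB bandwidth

Step 1 — Resonance condition Im(Z)=0 gives ω₀ = 1/√(LC).
Step 2 — ω₀ = 1/√(0.0199·1.03e-09) = 2.209e+05 rad/s.
Step 3 — f₀ = ω₀/(2π) = 3.515e+04 Hz.
Step 4 — Series Q: Q = ω₀L/R = 2.209e+05·0.0199/4430 = 0.9922.
Step 5 — 3dB bandwidth: Δω = ω₀/Q = 2.226e+05 rad/s; BW = Δω/(2π) = 3.543e+04 Hz.

(a) f₀ = 3.515e+04 Hz  (b) Q = 0.9922  (c) BW = 3.543e+04 Hz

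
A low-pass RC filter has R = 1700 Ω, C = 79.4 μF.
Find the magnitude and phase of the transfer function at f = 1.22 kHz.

Step 1 — Angular frequency: ω = 2π·1220 = 7665 rad/s.
Step 2 — Transfer function: H(jω) = 1/(1 + jωRC).
Step 3 — Denominator: 1 + jωRC = 1 + j·7665·1700·7.94e-05 = 1 + j1035.
Step 4 — H = 9.341e-07 - j0.0009665.
Step 5 — Magnitude: |H| = 0.0009665 (-60.3 dB); phase: φ = -89.9°.

|H| = 0.0009665 (-60.3 dB), φ = -89.9°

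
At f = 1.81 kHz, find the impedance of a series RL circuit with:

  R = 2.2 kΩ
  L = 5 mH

Step 1 — Angular frequency: ω = 2π·f = 2π·1810 = 1.137e+04 rad/s.
Step 2 — Component impedances:
  R: Z = R = 2200 Ω
  L: Z = jωL = j·1.137e+04·0.005 = 0 + j56.86 Ω
Step 3 — Series combination: Z_total = R + L = 2200 + j56.86 Ω = 2201∠1.5° Ω.

Z = 2200 + j56.86 Ω = 2201∠1.5° Ω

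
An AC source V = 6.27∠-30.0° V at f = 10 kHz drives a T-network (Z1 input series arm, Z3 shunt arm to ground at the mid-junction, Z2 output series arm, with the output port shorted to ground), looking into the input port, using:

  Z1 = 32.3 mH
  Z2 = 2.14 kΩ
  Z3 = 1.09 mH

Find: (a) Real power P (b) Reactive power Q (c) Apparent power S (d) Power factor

Step 1 — Angular frequency: ω = 2π·f = 2π·1e+04 = 6.283e+04 rad/s.
Step 2 — Component impedances:
  Z1: Z = jωL = j·6.283e+04·0.0323 = 0 + j2029 Ω
  Z2: Z = R = 2140 Ω
  Z3: Z = jωL = j·6.283e+04·0.00109 = 0 + j68.49 Ω
Step 3 — With the output port shorted to ground, the output series arm Z2 runs from the junction to ground; the shunt arm Z3 also runs from the junction to ground. They appear in parallel: Z3 || Z2 = 2.19 + j68.42 Ω.
Step 4 — Series with input arm Z1: Z_in = Z1 + (Z3 || Z2) = 2.19 + j2098 Ω = 2098∠89.9° Ω.
Step 5 — Source phasor: V = 6.27∠-30.0° V = 5.43 - j3.135 V.
Step 6 — Current: I = V / Z = -0.001492 - j0.00259 A = 0.002989∠-119.9° A.
Step 7 — Complex power: S = V·I* = 1.956e-05 + j0.01874 VA.
Step 8 — Real power: P = Re(S) = 1.956e-05 W.
Step 9 — Reactive power: Q = Im(S) = 0.01874 VAR.
Step 10 — Apparent power: |S| = 0.01874 VA.
Step 11 — Power factor: PF = P/|S| = 0.001044 (lagging).

(a) P = 1.956e-05 W  (b) Q = 0.01874 VAR  (c) S = 0.01874 VA  (d) PF = 0.001044 (lagging)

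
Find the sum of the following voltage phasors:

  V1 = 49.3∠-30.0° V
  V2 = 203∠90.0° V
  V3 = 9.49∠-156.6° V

Step 1 — Convert each phasor to rectangular form:
  V1 = 49.3·(cos(-30.0°) + j·sin(-30.0°)) = 42.7 - j24.65 V
  V2 = 203·(cos(90.0°) + j·sin(90.0°)) = 0 + j203 V
  V3 = 9.49·(cos(-156.6°) + j·sin(-156.6°)) = -8.709 - j3.769 V
Step 2 — Sum components: V_total = 33.99 + j174.6 V.
Step 3 — Convert to polar: |V_total| = 177.9 V, ∠V_total = 79.0°.

V_total = 177.9∠79.0° V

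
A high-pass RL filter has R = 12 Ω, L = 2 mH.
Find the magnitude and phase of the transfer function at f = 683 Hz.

Step 1 — Angular frequency: ω = 2π·683 = 4291 rad/s.
Step 2 — Transfer function: H(jω) = jωL/(R + jωL).
Step 3 — Numerator jωL = j·8.583; denominator R + jωL = 12 + j8.583.
Step 4 — H = 0.3384 + j0.4732.
Step 5 — Magnitude: |H| = 0.5817 (-4.7 dB); phase: φ = 54.4°.

|H| = 0.5817 (-4.7 dB), φ = 54.4°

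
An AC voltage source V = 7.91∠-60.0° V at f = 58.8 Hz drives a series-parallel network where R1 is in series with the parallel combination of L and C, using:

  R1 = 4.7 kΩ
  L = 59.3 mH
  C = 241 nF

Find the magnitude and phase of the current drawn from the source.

Step 1 — Angular frequency: ω = 2π·f = 2π·58.8 = 369.5 rad/s.
Step 2 — Component impedances:
  R1: Z = R = 4700 Ω
  L: Z = jωL = j·369.5·0.0593 = 0 + j21.91 Ω
  C: Z = 1/(jωC) = -j/(ω·C) = 0 - j1.123e+04 Ω
Step 3 — Parallel branch: L || C = 1/(1/L + 1/C) = 0 + j21.95 Ω.
Step 4 — Series with R1: Z_total = R1 + (L || C) = 4700 + j21.95 Ω = 4700∠0.3° Ω.
Step 5 — Source phasor: V = 7.91∠-60.0° V = 3.955 - j6.85 V.
Step 6 — Ohm's law: I = V / Z_total = (3.955 - j6.85) / (4700 + j21.95) = 0.0008347 - j0.001461 A.
Step 7 — Convert to polar: |I| = 0.001683 A, ∠I = -60.3°.

I = 0.001683∠-60.3° A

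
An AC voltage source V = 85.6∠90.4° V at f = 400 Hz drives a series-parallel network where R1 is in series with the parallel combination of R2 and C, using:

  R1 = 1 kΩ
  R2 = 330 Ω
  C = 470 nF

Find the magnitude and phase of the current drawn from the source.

Step 1 — Angular frequency: ω = 2π·f = 2π·400 = 2513 rad/s.
Step 2 — Component impedances:
  R1: Z = R = 1000 Ω
  R2: Z = R = 330 Ω
  C: Z = 1/(jωC) = -j/(ω·C) = 0 - j846.6 Ω
Step 3 — Parallel branch: R2 || C = 1/(1/R2 + 1/C) = 286.5 - j111.7 Ω.
Step 4 — Series with R1: Z_total = R1 + (R2 || C) = 1286 - j111.7 Ω = 1291∠-5.0° Ω.
Step 5 — Source phasor: V = 85.6∠90.4° V = -0.5976 + j85.6 V.
Step 6 — Ohm's law: I = V / Z_total = (-0.5976 + j85.6) / (1286 - j111.7) = -0.006193 + j0.066 A.
Step 7 — Convert to polar: |I| = 0.06629 A, ∠I = 95.4°.

I = 0.06629∠95.4° A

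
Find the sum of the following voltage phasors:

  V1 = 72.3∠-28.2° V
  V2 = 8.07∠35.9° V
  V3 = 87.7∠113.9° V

Step 1 — Convert each phasor to rectangular form:
  V1 = 72.3·(cos(-28.2°) + j·sin(-28.2°)) = 63.72 - j34.17 V
  V2 = 8.07·(cos(35.9°) + j·sin(35.9°)) = 6.537 + j4.732 V
  V3 = 87.7·(cos(113.9°) + j·sin(113.9°)) = -35.53 + j80.18 V
Step 2 — Sum components: V_total = 34.72 + j50.75 V.
Step 3 — Convert to polar: |V_total| = 61.49 V, ∠V_total = 55.6°.

V_total = 61.49∠55.6° V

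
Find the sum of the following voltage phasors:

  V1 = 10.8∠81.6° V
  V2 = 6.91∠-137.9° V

Step 1 — Convert each phasor to rectangular form:
  V1 = 10.8·(cos(81.6°) + j·sin(81.6°)) = 1.578 + j10.68 V
  V2 = 6.91·(cos(-137.9°) + j·sin(-137.9°)) = -5.127 - j4.633 V
Step 2 — Sum components: V_total = -3.549 + j6.051 V.
Step 3 — Convert to polar: |V_total| = 7.016 V, ∠V_total = 120.4°.

V_total = 7.016∠120.4° V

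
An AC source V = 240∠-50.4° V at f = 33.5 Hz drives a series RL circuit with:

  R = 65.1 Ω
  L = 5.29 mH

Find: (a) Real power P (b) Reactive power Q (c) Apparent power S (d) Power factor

Step 1 — Angular frequency: ω = 2π·f = 2π·33.5 = 210.5 rad/s.
Step 2 — Component impedances:
  R: Z = R = 65.1 Ω
  L: Z = jωL = j·210.5·0.00529 = 0 + j1.113 Ω
Step 3 — Series combination: Z_total = R + L = 65.1 + j1.113 Ω = 65.11∠1.0° Ω.
Step 4 — Source phasor: V = 240∠-50.4° V = 153 - j184.9 V.
Step 5 — Current: I = V / Z = 2.301 - j2.88 A = 3.686∠-51.4° A.
Step 6 — Complex power: S = V·I* = 884.5 + j15.13 VA.
Step 7 — Real power: P = Re(S) = 884.5 W.
Step 8 — Reactive power: Q = Im(S) = 15.13 VAR.
Step 9 — Apparent power: |S| = 884.7 VA.
Step 10 — Power factor: PF = P/|S| = 0.9999 (lagging).

(a) P = 884.5 W  (b) Q = 15.13 VAR  (c) S = 884.7 VA  (d) PF = 0.9999 (lagging)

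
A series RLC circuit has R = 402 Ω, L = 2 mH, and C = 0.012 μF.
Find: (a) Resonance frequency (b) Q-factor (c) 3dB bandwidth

Step 1 — Resonance: ω₀ = 1/√(LC) = 1/√(0.002·1.2e-08) = 2.041e+05 rad/s.
Step 2 — f₀ = ω₀/(2π) = 3.249e+04 Hz.
Step 3 — Series Q: Q = ω₀L/R = 2.041e+05·0.002/402 = 1.016.
Step 4 — Bandwidth: Δω = ω₀/Q = 2.01e+05 rad/s; BW = Δω/(2π) = 3.199e+04 Hz.

(a) f₀ = 3.249e+04 Hz  (b) Q = 1.016  (c) BW = 3.199e+04 Hz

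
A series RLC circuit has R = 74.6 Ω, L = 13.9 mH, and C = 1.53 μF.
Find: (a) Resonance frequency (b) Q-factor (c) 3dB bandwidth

Step 1 — Resonance: ω₀ = 1/√(LC) = 1/√(0.0139·1.53e-06) = 6857 rad/s.
Step 2 — f₀ = ω₀/(2π) = 1091 Hz.
Step 3 — Series Q: Q = ω₀L/R = 6857·0.0139/74.6 = 1.278.
Step 4 — Bandwidth: Δω = ω₀/Q = 5367 rad/s; BW = Δω/(2π) = 854.2 Hz.

(a) f₀ = 1091 Hz  (b) Q = 1.278  (c) BW = 854.2 Hz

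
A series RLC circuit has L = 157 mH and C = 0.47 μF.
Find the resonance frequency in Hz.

Step 1 — Resonance condition Im(Z)=0 gives ω₀ = 1/√(LC).
Step 2 — ω₀ = 1/√(0.157·4.7e-07) = 3681 rad/s.
Step 3 — f₀ = ω₀/(2π) = 585.9 Hz.

f₀ = 585.9 Hz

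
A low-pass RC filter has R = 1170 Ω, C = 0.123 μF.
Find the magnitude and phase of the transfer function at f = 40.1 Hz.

Step 1 — Angular frequency: ω = 2π·40.1 = 252 rad/s.
Step 2 — Transfer function: H(jω) = 1/(1 + jωRC).
Step 3 — Denominator: 1 + jωRC = 1 + j·252·1170·1.23e-07 = 1 + j0.03626.
Step 4 — H = 0.9987 - j0.03621.
Step 5 — Magnitude: |H| = 0.9993 (-0.0 dB); phase: φ = -2.1°.

|H| = 0.9993 (-0.0 dB), φ = -2.1°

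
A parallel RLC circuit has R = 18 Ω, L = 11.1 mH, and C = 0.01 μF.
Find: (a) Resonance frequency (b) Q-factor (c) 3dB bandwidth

Step 1 — Resonance: ω₀ = 1/√(LC) = 1/√(0.0111·1e-08) = 9.492e+04 rad/s.
Step 2 — f₀ = ω₀/(2π) = 1.511e+04 Hz.
Step 3 — Parallel Q: Q = R/(ω₀L) = 18/(9.492e+04·0.0111) = 0.01708.
Step 4 — Bandwidth: Δω = ω₀/Q = 5.556e+06 rad/s; BW = Δω/(2π) = 8.842e+05 Hz.

(a) f₀ = 1.511e+04 Hz  (b) Q = 0.01708  (c) BW = 8.842e+05 Hz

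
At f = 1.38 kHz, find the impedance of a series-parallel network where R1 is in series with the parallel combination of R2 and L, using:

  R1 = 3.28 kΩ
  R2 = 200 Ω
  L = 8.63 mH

Step 1 — Angular frequency: ω = 2π·f = 2π·1380 = 8671 rad/s.
Step 2 — Component impedances:
  R1: Z = R = 3280 Ω
  R2: Z = R = 200 Ω
  L: Z = jωL = j·8671·0.00863 = 0 + j74.83 Ω
Step 3 — Parallel branch: R2 || L = 1/(1/R2 + 1/L) = 24.56 + j65.64 Ω.
Step 4 — Series with R1: Z_total = R1 + (R2 || L) = 3305 + j65.64 Ω = 3305∠1.1° Ω.

Z = 3305 + j65.64 Ω = 3305∠1.1° Ω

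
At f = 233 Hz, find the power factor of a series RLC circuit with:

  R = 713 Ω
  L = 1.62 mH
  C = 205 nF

Step 1 — Angular frequency: ω = 2π·f = 2π·233 = 1464 rad/s.
Step 2 — Component impedances:
  R: Z = R = 713 Ω
  L: Z = jωL = j·1464·0.00162 = 0 + j2.372 Ω
  C: Z = 1/(jωC) = -j/(ω·C) = 0 - j3332 Ω
Step 3 — Series combination: Z_total = R + L + C = 713 - j3330 Ω = 3405∠-77.9° Ω.
Step 4 — Power factor: PF = cos(φ) = Re(Z)/|Z| = 713/3405 = 0.2094.
Step 5 — Type: Im(Z) = -3330 ⇒ leading (phase φ = -77.9°).

PF = 0.2094 (leading, φ = -77.9°)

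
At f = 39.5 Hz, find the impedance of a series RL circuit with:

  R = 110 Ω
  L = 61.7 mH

Step 1 — Angular frequency: ω = 2π·f = 2π·39.5 = 248.2 rad/s.
Step 2 — Component impedances:
  R: Z = R = 110 Ω
  L: Z = jωL = j·248.2·0.0617 = 0 + j15.31 Ω
Step 3 — Series combination: Z_total = R + L = 110 + j15.31 Ω = 111.1∠7.9° Ω.

Z = 110 + j15.31 Ω = 111.1∠7.9° Ω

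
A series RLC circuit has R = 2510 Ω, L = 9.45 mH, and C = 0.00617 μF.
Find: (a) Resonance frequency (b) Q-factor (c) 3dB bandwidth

Step 1 — Resonance: ω₀ = 1/√(LC) = 1/√(0.00945·6.17e-09) = 1.31e+05 rad/s.
Step 2 — f₀ = ω₀/(2π) = 2.084e+04 Hz.
Step 3 — Series Q: Q = ω₀L/R = 1.31e+05·0.00945/2510 = 0.4931.
Step 4 — Bandwidth: Δω = ω₀/Q = 2.656e+05 rad/s; BW = Δω/(2π) = 4.227e+04 Hz.

(a) f₀ = 2.084e+04 Hz  (b) Q = 0.4931  (c) BW = 4.227e+04 Hz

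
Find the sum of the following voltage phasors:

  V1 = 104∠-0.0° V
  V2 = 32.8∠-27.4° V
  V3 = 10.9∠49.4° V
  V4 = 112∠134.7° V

Step 1 — Convert each phasor to rectangular form:
  V1 = 104·(cos(-0.0°) + j·sin(-0.0°)) = 104 V
  V2 = 32.8·(cos(-27.4°) + j·sin(-27.4°)) = 29.12 - j15.09 V
  V3 = 10.9·(cos(49.4°) + j·sin(49.4°)) = 7.093 + j8.276 V
  V4 = 112·(cos(134.7°) + j·sin(134.7°)) = -78.78 + j79.61 V
Step 2 — Sum components: V_total = 61.43 + j72.79 V.
Step 3 — Convert to polar: |V_total| = 95.25 V, ∠V_total = 49.8°.

V_total = 95.25∠49.8° V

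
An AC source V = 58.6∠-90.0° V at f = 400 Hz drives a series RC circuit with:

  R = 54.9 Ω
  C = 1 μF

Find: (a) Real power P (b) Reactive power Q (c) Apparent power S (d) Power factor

Step 1 — Angular frequency: ω = 2π·f = 2π·400 = 2513 rad/s.
Step 2 — Component impedances:
  R: Z = R = 54.9 Ω
  C: Z = 1/(jωC) = -j/(ω·C) = 0 - j397.9 Ω
Step 3 — Series combination: Z_total = R + C = 54.9 - j397.9 Ω = 401.7∠-82.1° Ω.
Step 4 — Source phasor: V = 58.6∠-90.0° V = 0 - j58.6 V.
Step 5 — Current: I = V / Z = 0.1445 - j0.01994 A = 0.1459∠-7.9° A.
Step 6 — Complex power: S = V·I* = 1.169 - j8.469 VA.
Step 7 — Real power: P = Re(S) = 1.169 W.
Step 8 — Reactive power: Q = Im(S) = -8.469 VAR.
Step 9 — Apparent power: |S| = 8.549 VA.
Step 10 — Power factor: PF = P/|S| = 0.1367 (leading).

(a) P = 1.169 W  (b) Q = -8.469 VAR  (c) S = 8.549 VA  (d) PF = 0.1367 (leading)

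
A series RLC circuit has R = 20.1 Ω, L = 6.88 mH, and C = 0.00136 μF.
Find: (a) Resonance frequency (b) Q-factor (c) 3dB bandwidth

Step 1 — Resonance: ω₀ = 1/√(LC) = 1/√(0.00688·1.36e-09) = 3.269e+05 rad/s.
Step 2 — f₀ = ω₀/(2π) = 5.203e+04 Hz.
Step 3 — Series Q: Q = ω₀L/R = 3.269e+05·0.00688/20.1 = 111.9.
Step 4 — Bandwidth: Δω = ω₀/Q = 2922 rad/s; BW = Δω/(2π) = 465 Hz.

(a) f₀ = 5.203e+04 Hz  (b) Q = 111.9  (c) BW = 465 Hz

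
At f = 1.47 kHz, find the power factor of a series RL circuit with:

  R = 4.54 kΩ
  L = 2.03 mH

Step 1 — Angular frequency: ω = 2π·f = 2π·1470 = 9236 rad/s.
Step 2 — Component impedances:
  R: Z = R = 4540 Ω
  L: Z = jωL = j·9236·0.00203 = 0 + j18.75 Ω
Step 3 — Series combination: Z_total = R + L = 4540 + j18.75 Ω = 4540∠0.2° Ω.
Step 4 — Power factor: PF = cos(φ) = Re(Z)/|Z| = 4540/4540 = 1.
Step 5 — Type: Im(Z) = 18.75 ⇒ lagging (phase φ = 0.2°).

PF = 1 (lagging, φ = 0.2°)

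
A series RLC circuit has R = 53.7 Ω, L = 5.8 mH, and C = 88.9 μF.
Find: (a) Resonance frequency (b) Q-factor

Step 1 — Resonance condition Im(Z)=0 gives ω₀ = 1/√(LC).
Step 2 — ω₀ = 1/√(0.0058·8.89e-05) = 1393 rad/s.
Step 3 — f₀ = ω₀/(2π) = 221.6 Hz.
Step 4 — Series Q: Q = ω₀L/R = 1393·0.0058/53.7 = 0.1504.

(a) f₀ = 221.6 Hz  (b) Q = 0.1504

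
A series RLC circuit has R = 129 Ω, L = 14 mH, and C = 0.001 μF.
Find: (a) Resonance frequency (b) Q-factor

Step 1 — Resonance condition Im(Z)=0 gives ω₀ = 1/√(LC).
Step 2 — ω₀ = 1/√(0.014·1e-09) = 2.673e+05 rad/s.
Step 3 — f₀ = ω₀/(2π) = 4.254e+04 Hz.
Step 4 — Series Q: Q = ω₀L/R = 2.673e+05·0.014/129 = 29.01.

(a) f₀ = 4.254e+04 Hz  (b) Q = 29.01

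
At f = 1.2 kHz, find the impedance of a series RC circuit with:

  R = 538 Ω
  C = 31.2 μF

Step 1 — Angular frequency: ω = 2π·f = 2π·1200 = 7540 rad/s.
Step 2 — Component impedances:
  R: Z = R = 538 Ω
  C: Z = 1/(jωC) = -j/(ω·C) = 0 - j4.251 Ω
Step 3 — Series combination: Z_total = R + C = 538 - j4.251 Ω = 538∠-0.5° Ω.

Z = 538 - j4.251 Ω = 538∠-0.5° Ω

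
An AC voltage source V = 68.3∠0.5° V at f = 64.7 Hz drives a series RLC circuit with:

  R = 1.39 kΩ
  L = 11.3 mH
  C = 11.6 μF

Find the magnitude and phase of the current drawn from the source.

Step 1 — Angular frequency: ω = 2π·f = 2π·64.7 = 406.5 rad/s.
Step 2 — Component impedances:
  R: Z = R = 1390 Ω
  L: Z = jωL = j·406.5·0.0113 = 0 + j4.594 Ω
  C: Z = 1/(jωC) = -j/(ω·C) = 0 - j212.1 Ω
Step 3 — Series combination: Z_total = R + L + C = 1390 - j207.5 Ω = 1405∠-8.5° Ω.
Step 4 — Source phasor: V = 68.3∠0.5° V = 68.3 + j0.596 V.
Step 5 — Ohm's law: I = V / Z_total = (68.3 + j0.596) / (1390 - j207.5) = 0.048 + j0.007593 A.
Step 6 — Convert to polar: |I| = 0.0486 A, ∠I = 9.0°.

I = 0.0486∠9.0° A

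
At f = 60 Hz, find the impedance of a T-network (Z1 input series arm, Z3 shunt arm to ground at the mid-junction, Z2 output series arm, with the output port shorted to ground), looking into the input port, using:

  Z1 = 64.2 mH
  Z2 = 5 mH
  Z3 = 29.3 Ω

Step 1 — Angular frequency: ω = 2π·f = 2π·60 = 377 rad/s.
Step 2 — Component impedances:
  Z1: Z = jωL = j·377·0.0642 = 0 + j24.2 Ω
  Z2: Z = jωL = j·377·0.005 = 0 + j1.885 Ω
  Z3: Z = R = 29.3 Ω
Step 3 — With the output port shorted to ground, the output series arm Z2 runs from the junction to ground; the shunt arm Z3 also runs from the junction to ground. They appear in parallel: Z3 || Z2 = 0.1208 + j1.877 Ω.
Step 4 — Series with input arm Z1: Z_in = Z1 + (Z3 || Z2) = 0.1208 + j26.08 Ω = 26.08∠89.7° Ω.

Z = 0.1208 + j26.08 Ω = 26.08∠89.7° Ω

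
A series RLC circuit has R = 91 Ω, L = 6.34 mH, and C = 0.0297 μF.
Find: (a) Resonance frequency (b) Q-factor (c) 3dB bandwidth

Step 1 — Resonance: ω₀ = 1/√(LC) = 1/√(0.00634·2.97e-08) = 7.287e+04 rad/s.
Step 2 — f₀ = ω₀/(2π) = 1.16e+04 Hz.
Step 3 — Series Q: Q = ω₀L/R = 7.287e+04·0.00634/91 = 5.077.
Step 4 — Bandwidth: Δω = ω₀/Q = 1.435e+04 rad/s; BW = Δω/(2π) = 2284 Hz.

(a) f₀ = 1.16e+04 Hz  (b) Q = 5.077  (c) BW = 2284 Hz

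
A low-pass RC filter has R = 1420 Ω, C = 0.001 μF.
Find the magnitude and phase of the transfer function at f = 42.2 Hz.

Step 1 — Angular frequency: ω = 2π·42.2 = 265.2 rad/s.
Step 2 — Transfer function: H(jω) = 1/(1 + jωRC).
Step 3 — Denominator: 1 + jωRC = 1 + j·265.2·1420·1e-09 = 1 + j0.0003765.
Step 4 — H = 1 - j0.0003765.
Step 5 — Magnitude: |H| = 1 (-0.0 dB); phase: φ = -0.0°.

|H| = 1 (-0.0 dB), φ = -0.0°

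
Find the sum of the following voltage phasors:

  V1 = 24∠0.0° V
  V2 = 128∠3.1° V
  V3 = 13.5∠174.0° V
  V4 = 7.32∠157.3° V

Step 1 — Convert each phasor to rectangular form:
  V1 = 24·(cos(0.0°) + j·sin(0.0°)) = 24 V
  V2 = 128·(cos(3.1°) + j·sin(3.1°)) = 127.8 + j6.922 V
  V3 = 13.5·(cos(174.0°) + j·sin(174.0°)) = -13.43 + j1.411 V
  V4 = 7.32·(cos(157.3°) + j·sin(157.3°)) = -6.753 + j2.825 V
Step 2 — Sum components: V_total = 131.6 + j11.16 V.
Step 3 — Convert to polar: |V_total| = 132.1 V, ∠V_total = 4.8°.

V_total = 132.1∠4.8° V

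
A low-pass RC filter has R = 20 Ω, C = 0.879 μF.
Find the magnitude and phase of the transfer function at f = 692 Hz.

Step 1 — Angular frequency: ω = 2π·692 = 4348 rad/s.
Step 2 — Transfer function: H(jω) = 1/(1 + jωRC).
Step 3 — Denominator: 1 + jωRC = 1 + j·4348·20·8.79e-07 = 1 + j0.07644.
Step 4 — H = 0.9942 - j0.07599.
Step 5 — Magnitude: |H| = 0.9971 (-0.0 dB); phase: φ = -4.4°.

|H| = 0.9971 (-0.0 dB), φ = -4.4°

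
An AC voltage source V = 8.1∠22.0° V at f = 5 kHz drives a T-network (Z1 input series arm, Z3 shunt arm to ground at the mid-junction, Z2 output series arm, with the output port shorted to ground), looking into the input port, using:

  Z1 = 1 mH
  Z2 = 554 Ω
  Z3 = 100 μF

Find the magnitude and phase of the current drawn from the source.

Step 1 — Angular frequency: ω = 2π·f = 2π·5000 = 3.142e+04 rad/s.
Step 2 — Component impedances:
  Z1: Z = jωL = j·3.142e+04·0.001 = 0 + j31.42 Ω
  Z2: Z = R = 554 Ω
  Z3: Z = 1/(jωC) = -j/(ω·C) = 0 - j0.3183 Ω
Step 3 — With the output port shorted to ground, the output series arm Z2 runs from the junction to ground; the shunt arm Z3 also runs from the junction to ground. They appear in parallel: Z3 || Z2 = 0.0001829 - j0.3183 Ω.
Step 4 — Series with input arm Z1: Z_in = Z1 + (Z3 || Z2) = 0.0001829 + j31.1 Ω = 31.1∠90.0° Ω.
Step 5 — Source phasor: V = 8.1∠22.0° V = 7.51 + j3.034 V.
Step 6 — Ohm's law: I = V / Z_total = (7.51 + j3.034) / (0.0001829 + j31.1) = 0.09758 - j0.2415 A.
Step 7 — Convert to polar: |I| = 0.2605 A, ∠I = -68.0°.

I = 0.2605∠-68.0° A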